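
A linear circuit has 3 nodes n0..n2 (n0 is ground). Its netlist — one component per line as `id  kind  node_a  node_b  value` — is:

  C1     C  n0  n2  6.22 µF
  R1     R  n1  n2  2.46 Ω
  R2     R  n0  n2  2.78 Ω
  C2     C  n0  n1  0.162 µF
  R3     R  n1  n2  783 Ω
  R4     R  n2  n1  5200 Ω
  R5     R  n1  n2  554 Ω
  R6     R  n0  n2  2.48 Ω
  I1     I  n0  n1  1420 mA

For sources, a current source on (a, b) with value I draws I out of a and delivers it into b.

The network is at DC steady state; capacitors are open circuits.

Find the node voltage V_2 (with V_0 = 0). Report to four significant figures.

1.861 V

Apply KCL at each of the 2 non-ground nodes and solve the resulting linear system.
Node n1: branches {R1, C2, R3, R4, R5, I1} → V_1 = 5.327
Node n2: branches {C1, R1, R2, R3, R4, R5, R6} → V_2 = 1.861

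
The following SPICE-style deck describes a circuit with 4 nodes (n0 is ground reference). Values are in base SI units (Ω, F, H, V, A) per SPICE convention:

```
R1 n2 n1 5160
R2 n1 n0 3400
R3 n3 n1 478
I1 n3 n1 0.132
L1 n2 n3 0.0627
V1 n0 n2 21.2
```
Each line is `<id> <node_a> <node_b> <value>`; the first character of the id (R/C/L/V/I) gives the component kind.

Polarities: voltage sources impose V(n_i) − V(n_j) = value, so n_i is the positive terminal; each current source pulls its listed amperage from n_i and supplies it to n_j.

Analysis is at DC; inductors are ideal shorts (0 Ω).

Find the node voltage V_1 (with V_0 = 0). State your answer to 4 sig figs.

32.38 V

Apply KCL at each of the 3 non-ground nodes and solve the resulting linear system.
Node n1: branches {R1, R2, R3, I1} → V_1 = 32.38
Node n2: branches {R1, L1, V1} → V_2 = -21.20
Node n3: branches {R3, I1, L1} → V_3 = -21.20
Source currents: i(L1)=0.01991, i(V1)=0.009524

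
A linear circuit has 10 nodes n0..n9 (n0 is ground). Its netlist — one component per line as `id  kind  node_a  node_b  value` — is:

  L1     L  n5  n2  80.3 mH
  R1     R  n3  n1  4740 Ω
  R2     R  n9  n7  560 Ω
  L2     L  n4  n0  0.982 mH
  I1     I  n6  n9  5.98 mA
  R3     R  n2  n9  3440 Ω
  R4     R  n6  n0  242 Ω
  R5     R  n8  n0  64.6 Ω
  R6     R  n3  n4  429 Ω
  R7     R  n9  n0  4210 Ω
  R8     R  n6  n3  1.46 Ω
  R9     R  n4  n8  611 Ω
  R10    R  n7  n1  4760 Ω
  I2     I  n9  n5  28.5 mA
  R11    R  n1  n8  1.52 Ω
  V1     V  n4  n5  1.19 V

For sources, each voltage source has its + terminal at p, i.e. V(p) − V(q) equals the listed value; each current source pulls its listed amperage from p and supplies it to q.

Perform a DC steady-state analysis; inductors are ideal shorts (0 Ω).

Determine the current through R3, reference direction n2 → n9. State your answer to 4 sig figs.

0.008963 A

Apply KCL at each of the 9 non-ground nodes and solve the resulting linear system.
Node n1: branches {R1, R10, R11} → V_1 = -0.3636
Node n2: branches {L1, R3} → V_2 = -1.190
Node n3: branches {R1, R6, R8} → V_3 = -0.9055
Node n4: branches {L2, R6, R9, V1} → V_4 = 0.000
Node n5: branches {L1, I2, V1} → V_5 = -1.190
Node n6: branches {I1, R4, R8} → V_6 = -0.9087
Node n7: branches {R2, R10} → V_7 = -28.69
Node n8: branches {R5, R9, R11} → V_8 = -0.3543
Node n9: branches {R2, I1, R3, R7, I2} → V_9 = -32.02
Source currents: i(L1)=0.008963, i(L2)=0.01685, i(V1)=-0.01954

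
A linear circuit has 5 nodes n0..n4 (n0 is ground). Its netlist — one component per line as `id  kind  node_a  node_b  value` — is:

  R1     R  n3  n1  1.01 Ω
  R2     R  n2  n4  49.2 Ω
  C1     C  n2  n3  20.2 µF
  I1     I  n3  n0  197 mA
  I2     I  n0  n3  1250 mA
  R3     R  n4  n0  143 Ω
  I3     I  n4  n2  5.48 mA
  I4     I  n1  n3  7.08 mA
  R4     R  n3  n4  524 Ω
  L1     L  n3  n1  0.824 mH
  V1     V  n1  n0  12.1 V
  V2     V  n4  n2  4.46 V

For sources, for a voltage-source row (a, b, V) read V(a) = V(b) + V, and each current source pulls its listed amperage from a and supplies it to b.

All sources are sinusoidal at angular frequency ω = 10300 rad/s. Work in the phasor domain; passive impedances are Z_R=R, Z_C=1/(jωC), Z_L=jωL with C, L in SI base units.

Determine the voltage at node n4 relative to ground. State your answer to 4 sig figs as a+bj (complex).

17.46+0.7337j V

MNA unknowns: 4 node voltages V₁..V_4 plus 2 source currents (V1, V2)
R1: Y=0.9901+0.000j on G[3,1]
R2: Y=0.02033+0.000j on G[2,4]
C1: Y=0.000+0.2081j on G[2,3]
I1: z[3]−=0.197, z[0]+=0.197
I2: z[0]−=1.25, z[3]+=1.25
R3: Y=0.006993+0.000j on G[4,0]
I3: z[4]−=0.00548, z[2]+=0.00548
I4: z[1]−=0.00708, z[3]+=0.00708
R4: Y=0.001908+0.000j on G[3,4]
L1: Y=0.000-0.1178j on G[3,1]
V1: row V1−V0=12.1, i_V1 at 1,0
V2: row V4−V2=4.46, i_V2 at 4,2
solve → V1=12.10+0.000j, V2=13.00+0.7337j, V3=13.03+0.1061j, V4=17.46+0.7337j
aux → i_V1=0.9309-0.005131j, i_V2=-0.2267-0.006328j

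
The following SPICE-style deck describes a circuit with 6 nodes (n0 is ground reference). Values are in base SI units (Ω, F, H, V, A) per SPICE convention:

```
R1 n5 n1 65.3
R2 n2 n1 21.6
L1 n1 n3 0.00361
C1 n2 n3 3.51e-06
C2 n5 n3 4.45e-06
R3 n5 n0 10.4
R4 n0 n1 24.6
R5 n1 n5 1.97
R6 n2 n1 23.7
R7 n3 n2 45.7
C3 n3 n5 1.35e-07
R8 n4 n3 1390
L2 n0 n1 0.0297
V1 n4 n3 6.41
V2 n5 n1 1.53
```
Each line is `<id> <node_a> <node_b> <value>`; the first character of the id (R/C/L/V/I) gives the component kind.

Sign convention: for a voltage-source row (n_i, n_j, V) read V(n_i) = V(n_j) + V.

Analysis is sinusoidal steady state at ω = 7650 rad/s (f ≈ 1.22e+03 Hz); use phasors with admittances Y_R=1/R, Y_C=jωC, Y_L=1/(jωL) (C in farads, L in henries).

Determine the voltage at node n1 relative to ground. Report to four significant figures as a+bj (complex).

-1.074-0.03456j V

Apply KCL at each of the 5 non-ground nodes and solve the resulting linear system.
Node n1: branches {R1, R2, L1, R4, R5, R6, L2, V2} → V_1 = -1.074-0.03456j
Node n2: branches {R2, C1, R6, R7} → V_2 = -1.096+0.5870j
Node n3: branches {L1, C1, C2, R7, C3, R8, V1} → V_3 = 0.1007+1.632j
Node n4: branches {R8, V1} → V_4 = 6.511+1.632j
Node n5: branches {R1, C2, R3, R5, C3, V2} → V_5 = 0.4557-0.03456j
Source currents: i(V1)=-0.004612+0.000j, i(V2)=-0.9024-0.009130j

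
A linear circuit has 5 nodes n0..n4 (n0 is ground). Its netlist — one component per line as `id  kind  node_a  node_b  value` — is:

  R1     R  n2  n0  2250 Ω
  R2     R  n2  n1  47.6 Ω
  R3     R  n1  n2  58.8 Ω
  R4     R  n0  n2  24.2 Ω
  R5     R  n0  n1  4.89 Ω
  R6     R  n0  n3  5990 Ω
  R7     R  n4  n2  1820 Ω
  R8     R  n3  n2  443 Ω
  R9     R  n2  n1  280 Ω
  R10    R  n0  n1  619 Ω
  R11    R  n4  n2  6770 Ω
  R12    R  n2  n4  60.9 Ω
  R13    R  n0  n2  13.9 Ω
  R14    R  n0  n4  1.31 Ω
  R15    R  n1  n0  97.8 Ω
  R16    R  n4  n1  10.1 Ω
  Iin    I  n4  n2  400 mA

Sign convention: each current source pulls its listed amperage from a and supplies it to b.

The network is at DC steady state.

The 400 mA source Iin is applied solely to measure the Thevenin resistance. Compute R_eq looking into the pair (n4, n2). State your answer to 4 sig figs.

Element admittances at DC:
  Y(R1) = 0.0004444 S between n2,n0
  Y(R2) = 0.02101 S between n2,n1
  Y(R3) = 0.01701 S between n1,n2
  Y(R4) = 0.04132 S between n0,n2
  Y(R5) = 0.2045 S between n0,n1
  Y(R6) = 0.0001669 S between n0,n3
  Y(R7) = 0.0005495 S between n4,n2
  Y(R8) = 0.002257 S between n3,n2
  Y(R9) = 0.003571 S between n2,n1
  Y(R10) = 0.001616 S between n0,n1
  Y(R11) = 0.0001477 S between n4,n2
  Y(R12) = 0.01642 S between n2,n4
  Y(R13) = 0.07194 S between n0,n2
  Y(R14) = 0.7634 S between n0,n4
  Y(R15) = 0.01022 S between n1,n0
  Y(R16) = 0.09901 S between n4,n1
  Iin: injects 0.4 A into n2 (from n4)
Assemble and solve the 4×4 MNA system:
  V(n1)=0.1615  V(n2)=2.318  V(n3)=2.158  V(n4)=-0.3915

R_eq = 6.774 Ω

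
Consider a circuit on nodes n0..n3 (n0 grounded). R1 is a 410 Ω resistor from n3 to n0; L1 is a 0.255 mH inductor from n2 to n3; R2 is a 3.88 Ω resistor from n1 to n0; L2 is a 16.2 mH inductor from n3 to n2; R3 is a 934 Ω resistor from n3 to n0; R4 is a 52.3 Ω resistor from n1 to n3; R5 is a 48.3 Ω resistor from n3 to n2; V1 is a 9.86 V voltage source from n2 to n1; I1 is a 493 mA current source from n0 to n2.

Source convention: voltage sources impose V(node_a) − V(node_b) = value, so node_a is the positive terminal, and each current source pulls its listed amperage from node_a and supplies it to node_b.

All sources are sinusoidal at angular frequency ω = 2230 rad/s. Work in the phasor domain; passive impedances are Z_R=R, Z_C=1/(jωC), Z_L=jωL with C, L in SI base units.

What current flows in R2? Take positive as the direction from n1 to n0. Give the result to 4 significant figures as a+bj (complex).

MNA unknowns: 3 node voltages V₁..V_3 plus 1 source current (V1)
R1: Y=0.002439+0.000j on G[3,0]
L1: Y=0.000-1.759j on G[2,3]
R2: Y=0.2577+0.000j on G[1,0]
L2: Y=0.000-0.02768j on G[3,2]
R3: Y=0.001071+0.000j on G[3,0]
R4: Y=0.01912+0.000j on G[1,3]
R5: Y=0.02070+0.000j on G[3,2]
V1: row V2−V1=9.86, i_V1 at 2,1
I1: z[0]−=0.493, z[2]+=0.493
solve → V1=1.755+0.001724j, V2=11.61+0.001724j, V3=11.61-0.1266j
aux → i_V1=0.2638+0.002897j

0.4522+0.0004442j A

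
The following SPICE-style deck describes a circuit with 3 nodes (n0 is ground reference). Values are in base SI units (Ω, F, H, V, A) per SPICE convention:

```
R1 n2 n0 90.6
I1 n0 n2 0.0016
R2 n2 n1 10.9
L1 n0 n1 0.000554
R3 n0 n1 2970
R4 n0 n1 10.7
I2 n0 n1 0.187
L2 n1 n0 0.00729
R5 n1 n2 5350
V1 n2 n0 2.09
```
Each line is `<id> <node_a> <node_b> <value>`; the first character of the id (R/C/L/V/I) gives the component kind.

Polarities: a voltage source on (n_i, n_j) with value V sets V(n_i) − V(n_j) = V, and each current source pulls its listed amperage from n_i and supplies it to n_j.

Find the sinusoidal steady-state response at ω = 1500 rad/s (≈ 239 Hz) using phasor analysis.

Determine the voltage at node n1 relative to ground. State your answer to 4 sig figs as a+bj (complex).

Element admittances at ω=1500 rad/s:
  Y(R1) = 0.01104+0.000j S between n2,n0
  I1: injects 0.0016 A into n2 (from n0)
  Y(R2) = 0.09174+0.000j S between n2,n1
  Y(L1) = 0.000-1.203j S between n0,n1
  Y(R3) = 0.0003367+0.000j S between n0,n1
  Y(R4) = 0.09346+0.000j S between n0,n1
  I2: injects 0.187 A into n1 (from n0)
  Y(L2) = 0.000-0.09145j S between n1,n0
  Y(R5) = 0.0001869+0.000j S between n1,n2
  V1: constraint V(n2)−V(n0) = 2.09
Assemble and solve the 3×3 MNA system:
  V(n1)=0.04115+0.2869j  V(n2)=2.090+0.000j
  i(V1)=-0.2098+0.02638j

0.04115+0.2869j V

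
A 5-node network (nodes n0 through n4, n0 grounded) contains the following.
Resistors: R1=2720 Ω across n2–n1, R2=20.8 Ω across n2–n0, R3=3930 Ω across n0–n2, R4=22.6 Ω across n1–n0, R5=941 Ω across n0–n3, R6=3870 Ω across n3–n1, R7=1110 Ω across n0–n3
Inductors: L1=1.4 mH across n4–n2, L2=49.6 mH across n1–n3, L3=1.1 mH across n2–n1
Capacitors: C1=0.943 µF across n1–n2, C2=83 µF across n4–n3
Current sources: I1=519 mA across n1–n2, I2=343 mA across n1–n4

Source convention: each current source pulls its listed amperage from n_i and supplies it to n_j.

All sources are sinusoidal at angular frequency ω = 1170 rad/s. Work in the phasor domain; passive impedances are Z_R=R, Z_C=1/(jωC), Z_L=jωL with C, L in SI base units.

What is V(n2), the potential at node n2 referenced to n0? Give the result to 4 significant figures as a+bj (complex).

Apply KCL at each of the 4 non-ground nodes and solve the resulting linear system.
Node n1: branches {R1, L2, C1, R4, L3, R6, I1, I2} → V_1 = -0.01773-0.5854j
Node n2: branches {R1, R2, R3, L1, C1, L3, I1} → V_2 = 0.01660+0.4820j
Node n3: branches {L2, C2, R5, R6, R7} → V_3 = -0.008983+1.329j
Node n4: branches {L1, C2, I2} → V_4 = 0.02144+0.9898j

0.01660+0.4820j V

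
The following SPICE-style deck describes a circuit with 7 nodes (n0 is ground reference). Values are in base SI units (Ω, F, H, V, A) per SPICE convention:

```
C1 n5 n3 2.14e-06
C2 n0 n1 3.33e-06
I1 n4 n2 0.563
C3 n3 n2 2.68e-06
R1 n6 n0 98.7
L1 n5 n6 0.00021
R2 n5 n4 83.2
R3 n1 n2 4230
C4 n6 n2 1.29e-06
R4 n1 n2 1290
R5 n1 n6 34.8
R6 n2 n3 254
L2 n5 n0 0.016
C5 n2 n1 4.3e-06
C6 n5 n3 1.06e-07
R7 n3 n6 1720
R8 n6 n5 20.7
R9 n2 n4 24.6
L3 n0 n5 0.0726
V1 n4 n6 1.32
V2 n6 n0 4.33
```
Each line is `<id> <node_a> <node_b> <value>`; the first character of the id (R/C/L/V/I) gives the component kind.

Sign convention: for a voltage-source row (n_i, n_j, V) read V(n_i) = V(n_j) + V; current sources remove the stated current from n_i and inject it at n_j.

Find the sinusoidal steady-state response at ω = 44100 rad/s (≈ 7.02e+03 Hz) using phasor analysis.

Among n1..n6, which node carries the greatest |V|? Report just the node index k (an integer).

5

MNA unknowns: 6 node voltages V₁..V_6 plus 2 source currents (V1, V2)
C1: Y=0.000+0.09437j on G[5,3]
C2: Y=0.000+0.1469j on G[0,1]
I1: z[4]−=0.563, z[2]+=0.563
C3: Y=0.000+0.1182j on G[3,2]
R1: Y=0.01013+0.000j on G[6,0]
L1: Y=0.000-0.1080j on G[5,6]
R2: Y=0.01202+0.000j on G[5,4]
R3: Y=0.0002364+0.000j on G[1,2]
C4: Y=0.000+0.05689j on G[6,2]
R4: Y=0.0007752+0.000j on G[1,2]
R5: Y=0.02874+0.000j on G[1,6]
R6: Y=0.003937+0.000j on G[2,3]
L2: Y=0.000-0.001417j on G[5,0]
C5: Y=0.000+0.1896j on G[2,1]
C6: Y=0.000+0.004675j on G[5,3]
R7: Y=0.0005814+0.000j on G[3,6]
R8: Y=0.04831+0.000j on G[6,5]
R9: Y=0.04065+0.000j on G[2,4]
L3: Y=0.000-0.0003123j on G[0,5]
V1: row V4−V6=1.32, i_V1 at 4,6
V2: row V6−V0=4.33, i_V2 at 6,0
solve → V1=2.314-1.928j, V2=3.820-3.108j, V3=4.845-1.083j, V4=5.650+0.000j, V5=6.142+1.290j, V6=4.330+0.000j
aux → i_V1=-0.6315-0.1108j, i_V2=-0.3293-0.3292j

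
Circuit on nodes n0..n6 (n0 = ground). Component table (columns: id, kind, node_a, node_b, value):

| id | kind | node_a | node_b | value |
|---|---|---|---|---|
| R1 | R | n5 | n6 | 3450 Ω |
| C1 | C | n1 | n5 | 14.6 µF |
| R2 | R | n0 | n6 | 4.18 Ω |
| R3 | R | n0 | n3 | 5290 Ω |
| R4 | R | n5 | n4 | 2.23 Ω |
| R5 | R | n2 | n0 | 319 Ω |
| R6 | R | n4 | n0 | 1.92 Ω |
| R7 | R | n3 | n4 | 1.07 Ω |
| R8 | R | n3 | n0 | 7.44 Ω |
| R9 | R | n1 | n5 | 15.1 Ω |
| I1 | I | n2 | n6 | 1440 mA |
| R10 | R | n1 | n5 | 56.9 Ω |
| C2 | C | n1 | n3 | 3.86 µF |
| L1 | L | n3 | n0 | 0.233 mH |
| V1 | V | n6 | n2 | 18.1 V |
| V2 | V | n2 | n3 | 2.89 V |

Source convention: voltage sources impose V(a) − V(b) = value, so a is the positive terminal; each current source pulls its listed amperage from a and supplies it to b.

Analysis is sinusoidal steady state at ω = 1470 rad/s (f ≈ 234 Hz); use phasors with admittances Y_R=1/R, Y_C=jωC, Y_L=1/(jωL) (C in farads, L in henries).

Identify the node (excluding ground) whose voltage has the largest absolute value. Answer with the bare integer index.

6

Element admittances at ω=1470 rad/s:
  Y(R1) = 0.0002899+0.000j S between n5,n6
  Y(C1) = 0.000+0.02146j S between n1,n5
  Y(R2) = 0.2392+0.000j S between n0,n6
  Y(R3) = 0.0001890+0.000j S between n0,n3
  Y(R4) = 0.4484+0.000j S between n5,n4
  Y(R5) = 0.003135+0.000j S between n2,n0
  Y(R6) = 0.5208+0.000j S between n4,n0
  Y(R7) = 0.9346+0.000j S between n3,n4
  Y(R8) = 0.1344+0.000j S between n3,n0
  Y(R9) = 0.06623+0.000j S between n1,n5
  I1: injects 1.44 A into n6 (from n2)
  Y(R10) = 0.01757+0.000j S between n1,n5
  Y(C2) = 0.000+0.005674j S between n1,n3
  Y(L1) = 0.000-2.920j S between n3,n0
  V1: constraint V(n6)−V(n2) = 18.1
  V2: constraint V(n2)−V(n3) = 2.89
Assemble and solve the 8×8 MNA system:
  V(n1)=-0.1958-1.071j  V(n2)=2.493-1.627j  V(n3)=-0.3967-1.627j  V(n4)=-0.2484-1.046j  V(n5)=-0.2279-1.049j  V(n6)=20.59-1.627j
  i(V1)=-3.493+0.3895j  i(V2)=-4.940+0.3946j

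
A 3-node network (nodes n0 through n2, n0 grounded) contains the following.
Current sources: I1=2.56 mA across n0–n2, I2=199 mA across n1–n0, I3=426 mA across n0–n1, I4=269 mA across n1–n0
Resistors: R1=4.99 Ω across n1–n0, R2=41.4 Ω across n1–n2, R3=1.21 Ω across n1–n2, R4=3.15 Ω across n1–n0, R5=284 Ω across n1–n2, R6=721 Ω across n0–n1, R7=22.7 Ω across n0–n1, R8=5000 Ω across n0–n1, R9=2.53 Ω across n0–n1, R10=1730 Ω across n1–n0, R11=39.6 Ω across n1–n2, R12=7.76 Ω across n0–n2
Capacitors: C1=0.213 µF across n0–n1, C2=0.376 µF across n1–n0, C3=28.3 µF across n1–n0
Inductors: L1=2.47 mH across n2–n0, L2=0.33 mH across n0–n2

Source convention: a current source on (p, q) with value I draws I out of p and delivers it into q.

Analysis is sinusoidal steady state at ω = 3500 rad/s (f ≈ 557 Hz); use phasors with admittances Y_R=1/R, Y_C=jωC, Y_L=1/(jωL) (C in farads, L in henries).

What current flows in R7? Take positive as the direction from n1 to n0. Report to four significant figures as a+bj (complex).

-0.001206-0.0002016j A

MNA unknowns: 2 node voltages V₁..V_2
I1: z[0]−=0.00256, z[2]+=0.00256
R1: Y=0.2004+0.000j on G[1,0]
C1: Y=0.000+0.0007455j on G[0,1]
R2: Y=0.02415+0.000j on G[1,2]
R3: Y=0.8264+0.000j on G[1,2]
R4: Y=0.3175+0.000j on G[1,0]
R5: Y=0.003521+0.000j on G[1,2]
R6: Y=0.001387+0.000j on G[0,1]
R7: Y=0.04405+0.000j on G[0,1]
R8: Y=0.0002000+0.000j on G[0,1]
R9: Y=0.3953+0.000j on G[0,1]
I2: z[1]−=0.199, z[0]+=0.199
R10: Y=0.0005780+0.000j on G[1,0]
R11: Y=0.02525+0.000j on G[1,2]
I3: z[0]−=0.426, z[1]+=0.426
L1: Y=0.000-0.1157j on G[2,0]
C2: Y=0.000+0.001316j on G[1,0]
L2: Y=0.000-0.8658j on G[0,2]
R12: Y=0.1289+0.000j on G[0,2]
C3: Y=0.000+0.09905j on G[1,0]
I4: z[1]−=0.269, z[0]+=0.269
solve → V1=-0.02738-0.004576j, V2=-0.008963-0.01272j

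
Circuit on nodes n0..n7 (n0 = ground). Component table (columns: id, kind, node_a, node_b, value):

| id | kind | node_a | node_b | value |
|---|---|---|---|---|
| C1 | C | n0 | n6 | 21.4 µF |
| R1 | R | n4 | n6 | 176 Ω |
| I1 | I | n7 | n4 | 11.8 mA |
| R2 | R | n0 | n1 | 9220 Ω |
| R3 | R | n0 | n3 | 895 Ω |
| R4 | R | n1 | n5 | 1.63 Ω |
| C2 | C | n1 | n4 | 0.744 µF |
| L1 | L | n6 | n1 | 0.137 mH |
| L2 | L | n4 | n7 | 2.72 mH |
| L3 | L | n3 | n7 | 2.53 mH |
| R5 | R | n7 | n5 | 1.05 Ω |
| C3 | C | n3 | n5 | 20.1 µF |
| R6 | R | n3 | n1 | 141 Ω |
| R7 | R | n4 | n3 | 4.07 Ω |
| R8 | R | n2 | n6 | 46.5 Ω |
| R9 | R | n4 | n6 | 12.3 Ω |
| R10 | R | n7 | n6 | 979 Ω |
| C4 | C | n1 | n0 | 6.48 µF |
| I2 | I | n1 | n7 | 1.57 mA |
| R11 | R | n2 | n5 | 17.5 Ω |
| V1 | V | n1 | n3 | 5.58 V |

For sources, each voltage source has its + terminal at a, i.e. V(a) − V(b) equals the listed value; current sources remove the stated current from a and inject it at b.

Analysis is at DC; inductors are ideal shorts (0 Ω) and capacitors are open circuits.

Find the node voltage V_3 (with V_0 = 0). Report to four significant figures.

Element admittances at DC:
  Y(C1) = 0.000 S between n0,n6
  Y(R1) = 0.005682 S between n4,n6
  I1: injects 0.0118 A into n4 (from n7)
  Y(R2) = 0.0001085 S between n0,n1
  Y(R3) = 0.001117 S between n0,n3
  Y(R4) = 0.6135 S between n1,n5
  Y(C2) = 0.000 S between n1,n4
  L1: short n6↔n1 (DC inductor)
  L2: short n4↔n7 (DC inductor)
  L3: short n3↔n7 (DC inductor)
  Y(R5) = 0.9524 S between n7,n5
  Y(C3) = 0.000 S between n3,n5
  Y(R6) = 0.007092 S between n3,n1
  Y(R7) = 0.2457 S between n4,n3
  Y(R8) = 0.02151 S between n2,n6
  Y(R9) = 0.08130 S between n4,n6
  Y(R10) = 0.001021 S between n7,n6
  Y(C4) = 0.000 S between n1,n0
  I2: injects 0.00157 A into n7 (from n1)
  Y(R11) = 0.05714 S between n2,n5
  V1: constraint V(n1)−V(n3) = 5.58
Assemble and solve the 11×11 MNA system:
  V(n1)=5.086  V(n2)=2.645  V(n3)=-0.4937  V(n4)=-0.4937  V(n5)=1.726  V(n6)=5.086  V(n7)=-0.4937
  i(L1)=-0.5436  i(L2)=0.4972  i(L3)=-2.607  i(V1)=-2.647

-0.4937 V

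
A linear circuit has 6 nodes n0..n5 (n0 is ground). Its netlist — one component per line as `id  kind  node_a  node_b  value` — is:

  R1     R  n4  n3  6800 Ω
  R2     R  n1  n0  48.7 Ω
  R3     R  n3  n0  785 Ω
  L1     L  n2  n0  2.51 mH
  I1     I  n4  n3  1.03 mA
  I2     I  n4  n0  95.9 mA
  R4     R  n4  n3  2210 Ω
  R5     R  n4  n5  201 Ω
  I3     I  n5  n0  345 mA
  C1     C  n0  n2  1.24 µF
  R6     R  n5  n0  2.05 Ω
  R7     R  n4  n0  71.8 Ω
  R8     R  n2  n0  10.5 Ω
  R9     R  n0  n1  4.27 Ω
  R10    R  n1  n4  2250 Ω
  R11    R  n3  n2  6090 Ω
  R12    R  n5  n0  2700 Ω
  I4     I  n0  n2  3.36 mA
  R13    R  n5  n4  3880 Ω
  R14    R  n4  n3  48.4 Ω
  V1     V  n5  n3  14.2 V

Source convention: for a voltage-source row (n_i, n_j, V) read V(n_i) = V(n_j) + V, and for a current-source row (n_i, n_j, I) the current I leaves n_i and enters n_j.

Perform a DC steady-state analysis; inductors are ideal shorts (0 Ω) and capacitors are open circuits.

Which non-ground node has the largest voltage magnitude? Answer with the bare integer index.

3

Apply KCL at each of the 5 non-ground nodes and solve the resulting linear system.
Node n1: branches {R2, R9, R10} → V_1 = -0.01763
Node n2: branches {L1, C1, R8, R11, I4} → V_2 = 0.000
Node n3: branches {R1, R3, I1, R4, R11, R14, V1} → V_3 = -14.76
Node n4: branches {R1, I1, I2, R4, R5, R7, R10, R13, R14} → V_4 = -10.12
Node n5: branches {R5, I3, R6, R12, R13, V1} → V_5 = -0.5616
Source currents: i(L1)=0.0009361, i(V1)=-0.1209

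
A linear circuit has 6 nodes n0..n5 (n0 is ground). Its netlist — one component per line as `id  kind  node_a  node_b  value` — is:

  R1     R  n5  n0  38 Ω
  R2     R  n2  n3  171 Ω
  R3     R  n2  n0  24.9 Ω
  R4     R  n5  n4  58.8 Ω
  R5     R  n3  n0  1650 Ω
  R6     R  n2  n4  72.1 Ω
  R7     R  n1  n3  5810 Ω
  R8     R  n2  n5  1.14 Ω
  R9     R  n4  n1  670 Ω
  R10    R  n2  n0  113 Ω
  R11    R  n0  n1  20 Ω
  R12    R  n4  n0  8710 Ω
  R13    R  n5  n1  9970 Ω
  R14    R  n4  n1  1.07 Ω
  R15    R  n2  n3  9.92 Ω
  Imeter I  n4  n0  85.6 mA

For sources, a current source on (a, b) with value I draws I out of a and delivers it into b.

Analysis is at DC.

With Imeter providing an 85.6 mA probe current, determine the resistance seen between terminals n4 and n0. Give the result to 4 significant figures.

MNA unknowns: 5 node voltages V₁..V_5
R1: Y=0.02632 on G[5,0]
R2: Y=0.005848 on G[2,3]
R3: Y=0.04016 on G[2,0]
R4: Y=0.01701 on G[5,4]
R5: Y=0.0006061 on G[3,0]
R6: Y=0.01387 on G[2,4]
R7: Y=0.0001721 on G[1,3]
R8: Y=0.8772 on G[2,5]
R9: Y=0.001493 on G[4,1]
R10: Y=0.008850 on G[2,0]
R11: Y=0.05000 on G[0,1]
R12: Y=0.0001148 on G[4,0]
R13: Y=0.0001003 on G[5,1]
R14: Y=0.9346 on G[4,1]
R15: Y=0.1008 on G[2,3]
Imeter: z[4]−=0.0856, z[0]+=0.0856
solve → V1=-1.167, V2=-0.3550, V3=-0.3543, V4=-1.229, V5=-0.3611

R_eq = 14.36 Ω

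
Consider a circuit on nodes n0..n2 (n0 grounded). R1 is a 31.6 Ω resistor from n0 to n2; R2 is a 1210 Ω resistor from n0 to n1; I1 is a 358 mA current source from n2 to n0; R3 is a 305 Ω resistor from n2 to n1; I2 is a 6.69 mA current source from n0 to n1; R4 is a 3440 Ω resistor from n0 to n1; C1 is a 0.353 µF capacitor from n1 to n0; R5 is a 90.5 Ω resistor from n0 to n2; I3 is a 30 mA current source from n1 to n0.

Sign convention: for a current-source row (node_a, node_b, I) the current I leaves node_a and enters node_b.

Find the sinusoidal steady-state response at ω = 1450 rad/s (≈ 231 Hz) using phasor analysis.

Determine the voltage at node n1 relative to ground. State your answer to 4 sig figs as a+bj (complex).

Apply KCL at each of the 2 non-ground nodes and solve the resulting linear system.
Node n1: branches {R2, R3, I2, R4, C1, I3} → V_1 = -11.56+1.422j
Node n2: branches {R1, I1, R3, R5} → V_2 = -8.611+0.1014j

-11.56+1.422j V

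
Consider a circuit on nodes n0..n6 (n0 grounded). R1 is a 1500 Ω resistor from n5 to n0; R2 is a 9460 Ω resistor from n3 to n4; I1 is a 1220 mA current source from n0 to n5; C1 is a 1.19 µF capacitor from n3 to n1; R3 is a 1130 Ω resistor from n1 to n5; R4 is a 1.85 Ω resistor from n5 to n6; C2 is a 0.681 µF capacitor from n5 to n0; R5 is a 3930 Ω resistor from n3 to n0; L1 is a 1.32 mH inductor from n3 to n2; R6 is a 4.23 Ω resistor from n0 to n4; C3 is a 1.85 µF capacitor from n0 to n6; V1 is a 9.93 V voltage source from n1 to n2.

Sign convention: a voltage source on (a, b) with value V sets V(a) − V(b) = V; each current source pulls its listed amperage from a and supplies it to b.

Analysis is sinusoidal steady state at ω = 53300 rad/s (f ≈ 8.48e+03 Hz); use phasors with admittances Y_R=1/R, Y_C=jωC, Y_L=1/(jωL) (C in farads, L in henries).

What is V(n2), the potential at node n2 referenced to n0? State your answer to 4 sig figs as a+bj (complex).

-9.875-6.460j V

Apply KCL at each of the 6 non-ground nodes and solve the resulting linear system.
Node n1: branches {C1, R3, V1} → V_1 = 0.05496-6.460j
Node n2: branches {L1, V1} → V_2 = -9.875-6.460j
Node n3: branches {R2, C1, R5, L1} → V_3 = 2.970-6.438j
Node n4: branches {R2, R6} → V_4 = 0.001327-0.002878j
Node n5: branches {R1, I1, R3, R4, C2} → V_5 = 1.264-9.080j
Node n6: branches {R4, C3} → V_6 = -0.3802-9.011j
Source currents: i(V1)=-0.0003089+0.1826j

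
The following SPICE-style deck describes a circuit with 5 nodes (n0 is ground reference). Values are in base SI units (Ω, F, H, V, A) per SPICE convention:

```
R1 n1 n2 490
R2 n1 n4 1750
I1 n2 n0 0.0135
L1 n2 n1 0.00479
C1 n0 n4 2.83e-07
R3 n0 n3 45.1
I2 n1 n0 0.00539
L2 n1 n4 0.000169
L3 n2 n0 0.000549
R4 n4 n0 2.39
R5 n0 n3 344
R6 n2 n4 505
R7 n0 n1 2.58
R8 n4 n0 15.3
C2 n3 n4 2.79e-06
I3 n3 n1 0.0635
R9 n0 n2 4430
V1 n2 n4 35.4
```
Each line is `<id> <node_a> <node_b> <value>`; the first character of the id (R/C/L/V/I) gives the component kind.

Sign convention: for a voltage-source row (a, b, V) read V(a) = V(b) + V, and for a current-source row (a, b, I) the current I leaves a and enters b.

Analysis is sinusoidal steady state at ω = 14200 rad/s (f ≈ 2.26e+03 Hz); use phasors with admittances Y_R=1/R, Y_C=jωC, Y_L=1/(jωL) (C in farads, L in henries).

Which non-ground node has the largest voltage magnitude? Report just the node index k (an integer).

MNA unknowns: 4 node voltages V₁..V_4 plus 1 source current (V1)
R1: Y=0.002041+0.000j on G[1,2]
R2: Y=0.0005714+0.000j on G[1,4]
I1: z[2]−=0.0135, z[0]+=0.0135
L1: Y=0.000-0.01470j on G[2,1]
C1: Y=0.000+0.004019j on G[0,4]
R3: Y=0.02217+0.000j on G[0,3]
I2: z[1]−=0.00539, z[0]+=0.00539
L2: Y=0.000-0.4167j on G[1,4]
L3: Y=0.000-0.1283j on G[2,0]
R4: Y=0.4184+0.000j on G[4,0]
R5: Y=0.002907+0.000j on G[0,3]
R6: Y=0.001980+0.000j on G[2,4]
R7: Y=0.3876+0.000j on G[0,1]
R8: Y=0.06536+0.000j on G[4,0]
C2: Y=0.000+0.03962j on G[3,4]
I3: z[3]−=0.0635, z[1]+=0.0635
R9: Y=0.0002257+0.000j on G[0,2]
V1: row V2−V4=35.4, i_V1 at 2,4
solve → V1=1.955+3.889j, V2=32.66+5.372j, V3=-5.105+3.743j, V4=-2.736+5.372j
aux → i_V1=-0.8645+4.637j

2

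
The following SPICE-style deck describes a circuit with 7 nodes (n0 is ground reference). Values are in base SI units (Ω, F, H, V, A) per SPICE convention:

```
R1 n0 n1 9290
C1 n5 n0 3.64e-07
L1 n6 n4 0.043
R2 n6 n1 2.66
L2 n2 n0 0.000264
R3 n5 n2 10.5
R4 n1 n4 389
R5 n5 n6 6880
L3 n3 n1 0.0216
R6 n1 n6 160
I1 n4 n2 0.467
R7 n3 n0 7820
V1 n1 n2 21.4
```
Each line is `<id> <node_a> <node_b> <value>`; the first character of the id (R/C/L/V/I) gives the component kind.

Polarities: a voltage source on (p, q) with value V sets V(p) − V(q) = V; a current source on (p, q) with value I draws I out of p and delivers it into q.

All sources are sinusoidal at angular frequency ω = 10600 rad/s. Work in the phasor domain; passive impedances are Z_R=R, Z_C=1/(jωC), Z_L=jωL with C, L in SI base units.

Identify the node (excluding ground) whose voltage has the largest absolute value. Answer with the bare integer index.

4

MNA unknowns: 6 node voltages V₁..V_6 plus 1 source current (V1)
R1: Y=0.0001076+0.000j on G[0,1]
C1: Y=0.000+0.003858j on G[5,0]
L1: Y=0.000-0.002194j on G[6,4]
R2: Y=0.3759+0.000j on G[6,1]
L2: Y=0.000-0.3573j on G[2,0]
R3: Y=0.09524+0.000j on G[5,2]
R4: Y=0.002571+0.000j on G[1,4]
R5: Y=0.0001453+0.000j on G[5,6]
L3: Y=0.000-0.004368j on G[3,1]
R6: Y=0.006250+0.000j on G[1,6]
I1: z[4]−=0.467, z[2]+=0.467
R7: Y=0.0001279+0.000j on G[3,0]
V1: row V1−V2=21.4, i_V1 at 1,2
solve → V1=21.40-0.01426j, V2=0.0001048-0.01426j, V3=21.38-0.6403j, V4=-83.63-89.21j, V5=0.03133-0.01461j, V6=20.88+0.5854j
aux → i_V1=-0.4751-3.805e-06j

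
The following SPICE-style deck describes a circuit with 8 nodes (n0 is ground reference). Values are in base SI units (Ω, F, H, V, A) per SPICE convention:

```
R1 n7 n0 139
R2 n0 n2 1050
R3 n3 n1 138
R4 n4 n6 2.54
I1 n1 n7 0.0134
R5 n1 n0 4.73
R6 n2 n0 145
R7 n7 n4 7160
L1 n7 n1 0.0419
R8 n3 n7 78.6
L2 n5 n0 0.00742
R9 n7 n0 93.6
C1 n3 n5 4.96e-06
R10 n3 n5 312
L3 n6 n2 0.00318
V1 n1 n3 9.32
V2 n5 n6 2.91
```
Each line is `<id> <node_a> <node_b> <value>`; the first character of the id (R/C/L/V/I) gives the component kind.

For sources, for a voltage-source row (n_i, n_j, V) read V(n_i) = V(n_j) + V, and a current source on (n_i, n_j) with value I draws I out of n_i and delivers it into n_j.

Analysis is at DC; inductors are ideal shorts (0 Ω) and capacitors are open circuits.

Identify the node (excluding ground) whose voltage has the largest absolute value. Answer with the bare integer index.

Element admittances at DC:
  Y(R1) = 0.007194 S between n7,n0
  Y(R2) = 0.0009524 S between n0,n2
  Y(R3) = 0.007246 S between n3,n1
  Y(R4) = 0.3937 S between n4,n6
  I1: injects 0.0134 A into n7 (from n1)
  Y(R5) = 0.2114 S between n1,n0
  Y(R6) = 0.006897 S between n2,n0
  Y(R7) = 0.0001397 S between n7,n4
  L1: short n7↔n1 (DC inductor)
  Y(R8) = 0.01272 S between n3,n7
  L2: short n5↔n0 (DC inductor)
  Y(R9) = 0.01068 S between n7,n0
  Y(C1) = 0.000 S between n3,n5
  Y(R10) = 0.003205 S between n3,n5
  L3: short n6↔n2 (DC inductor)
  V1: constraint V(n1)−V(n3) = 9.32
  V2: constraint V(n5)−V(n6) = 2.91
Assemble and solve the 12×12 MNA system:
  V(n1)=0.1267  V(n2)=-2.910  V(n3)=-9.193  V(n4)=-2.909  V(n5)=0.000  V(n6)=-2.910  V(n7)=0.1267
  i(L1)=-0.1079  i(L2)=-0.006201  i(L3)=-0.02284  i(V1)=-0.2156  i(V2)=-0.02326

3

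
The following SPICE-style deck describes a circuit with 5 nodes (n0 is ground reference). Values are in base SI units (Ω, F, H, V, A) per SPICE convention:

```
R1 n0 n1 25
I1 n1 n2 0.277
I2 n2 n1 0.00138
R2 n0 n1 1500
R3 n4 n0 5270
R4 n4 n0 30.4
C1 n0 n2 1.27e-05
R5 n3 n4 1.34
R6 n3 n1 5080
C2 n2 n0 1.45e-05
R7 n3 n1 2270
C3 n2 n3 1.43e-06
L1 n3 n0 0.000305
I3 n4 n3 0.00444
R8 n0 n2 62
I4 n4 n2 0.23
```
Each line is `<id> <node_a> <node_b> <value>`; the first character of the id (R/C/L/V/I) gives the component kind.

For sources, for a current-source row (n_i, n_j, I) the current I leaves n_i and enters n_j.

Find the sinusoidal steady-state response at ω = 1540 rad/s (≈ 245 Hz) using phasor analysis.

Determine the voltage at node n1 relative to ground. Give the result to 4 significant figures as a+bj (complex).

MNA unknowns: 4 node voltages V₁..V_4
R1: Y=0.04000+0.000j on G[0,1]
I1: z[1]−=0.277, z[2]+=0.277
I2: z[2]−=0.00138, z[1]+=0.00138
R2: Y=0.0006667+0.000j on G[0,1]
R3: Y=0.0001898+0.000j on G[4,0]
R4: Y=0.03289+0.000j on G[4,0]
C1: Y=0.000+0.01956j on G[0,2]
R5: Y=0.7463+0.000j on G[3,4]
R6: Y=0.0001969+0.000j on G[3,1]
C2: Y=0.000+0.02233j on G[2,0]
R7: Y=0.0004405+0.000j on G[3,1]
C3: Y=0.000+0.002202j on G[2,3]
L1: Y=0.000-2.129j on G[3,0]
I3: z[4]−=0.00444, z[3]+=0.00444
R8: Y=0.01613+0.000j on G[0,2]
I4: z[4]−=0.23, z[2]+=0.23
solve → V1=-6.673-0.001465j, V2=3.701-10.12j, V3=-0.005274-0.09491j, V4=-0.3059-0.09088j

-6.673-0.001465j V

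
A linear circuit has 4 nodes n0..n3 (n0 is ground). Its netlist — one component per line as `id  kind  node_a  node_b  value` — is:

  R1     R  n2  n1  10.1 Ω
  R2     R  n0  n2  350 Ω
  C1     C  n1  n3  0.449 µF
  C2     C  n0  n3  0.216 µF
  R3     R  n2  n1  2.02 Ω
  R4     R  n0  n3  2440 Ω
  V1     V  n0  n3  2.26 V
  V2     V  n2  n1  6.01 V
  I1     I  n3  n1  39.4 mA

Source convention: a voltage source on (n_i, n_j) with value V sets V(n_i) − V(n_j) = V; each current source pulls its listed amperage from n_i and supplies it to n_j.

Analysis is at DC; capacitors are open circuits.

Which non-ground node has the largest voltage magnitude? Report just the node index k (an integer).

Apply KCL at each of the 3 non-ground nodes and solve the resulting linear system.
Node n1: branches {R1, C1, R3, V2, I1} → V_1 = 7.780
Node n2: branches {R1, R2, R3, V2} → V_2 = 13.79
Node n3: branches {C1, C2, R4, V1, I1} → V_3 = -2.260
Source currents: i(V1)=0.03847, i(V2)=-3.610

2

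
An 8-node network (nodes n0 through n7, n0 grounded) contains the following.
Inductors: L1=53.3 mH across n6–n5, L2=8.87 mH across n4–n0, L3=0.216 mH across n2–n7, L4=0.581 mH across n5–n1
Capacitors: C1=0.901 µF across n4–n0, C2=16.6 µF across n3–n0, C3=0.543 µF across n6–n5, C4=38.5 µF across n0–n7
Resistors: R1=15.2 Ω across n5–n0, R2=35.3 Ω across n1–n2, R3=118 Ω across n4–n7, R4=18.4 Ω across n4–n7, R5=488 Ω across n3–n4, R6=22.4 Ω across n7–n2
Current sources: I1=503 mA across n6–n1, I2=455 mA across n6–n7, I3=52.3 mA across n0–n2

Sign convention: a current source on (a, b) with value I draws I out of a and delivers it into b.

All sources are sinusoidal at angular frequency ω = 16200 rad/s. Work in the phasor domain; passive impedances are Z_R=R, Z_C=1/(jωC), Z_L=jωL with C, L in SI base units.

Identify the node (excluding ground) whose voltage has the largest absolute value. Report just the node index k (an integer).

MNA unknowns: 7 node voltages V₁..V_7
L1: Y=0.000-0.001158j on G[6,5]
C1: Y=0.000+0.01460j on G[4,0]
R1: Y=0.06579+0.000j on G[5,0]
R2: Y=0.02833+0.000j on G[1,2]
C2: Y=0.000+0.2689j on G[3,0]
I1: z[6]−=0.503, z[1]+=0.503
L2: Y=0.000-0.006959j on G[4,0]
L3: Y=0.000-0.2858j on G[2,7]
L4: Y=0.000-0.1062j on G[5,1]
R3: Y=0.008475+0.000j on G[4,7]
C3: Y=0.000+0.008797j on G[6,5]
C4: Y=0.000+0.6237j on G[0,7]
I2: z[6]−=0.455, z[7]+=0.455
R4: Y=0.05435+0.000j on G[4,7]
R5: Y=0.002049+0.000j on G[3,4]
R6: Y=0.04464+0.000j on G[7,2]
I3: z[0]−=0.0523, z[2]+=0.0523
solve → V1=-4.066+3.792j, V2=-0.2624-0.7532j, V3=-0.004773-0.0009994j, V4=0.1264-0.6274j, V5=-5.278-1.957j, V6=-5.278+123.5j, V7=0.2069-0.6325j

6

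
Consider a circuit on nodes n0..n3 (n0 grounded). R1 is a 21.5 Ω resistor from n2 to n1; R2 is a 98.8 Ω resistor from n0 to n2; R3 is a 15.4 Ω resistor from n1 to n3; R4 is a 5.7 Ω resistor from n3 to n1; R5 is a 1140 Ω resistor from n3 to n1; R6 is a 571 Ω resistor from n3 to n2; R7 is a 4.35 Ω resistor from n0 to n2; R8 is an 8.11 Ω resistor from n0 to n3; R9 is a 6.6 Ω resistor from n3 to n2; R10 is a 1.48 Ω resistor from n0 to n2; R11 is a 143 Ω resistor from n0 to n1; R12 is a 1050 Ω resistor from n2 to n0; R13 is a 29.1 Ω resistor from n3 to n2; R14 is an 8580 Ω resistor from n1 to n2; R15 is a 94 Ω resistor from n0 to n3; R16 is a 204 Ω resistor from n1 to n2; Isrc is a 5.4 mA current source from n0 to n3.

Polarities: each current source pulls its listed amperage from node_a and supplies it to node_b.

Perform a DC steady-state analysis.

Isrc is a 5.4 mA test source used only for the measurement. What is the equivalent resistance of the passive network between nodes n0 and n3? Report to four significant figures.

Apply KCL at each of the 3 non-ground nodes and solve the resulting linear system.
Node n1: branches {R1, R3, R4, R5, R11, R14, R16} → V_1 = 0.01403
Node n2: branches {R1, R2, R6, R7, R9, R10, R12, R13, R14, R16} → V_2 = 0.003340
Node n3: branches {R3, R4, R5, R6, R8, R9, R13, R15, Isrc} → V_3 = 0.01672

R_eq = 3.097 Ω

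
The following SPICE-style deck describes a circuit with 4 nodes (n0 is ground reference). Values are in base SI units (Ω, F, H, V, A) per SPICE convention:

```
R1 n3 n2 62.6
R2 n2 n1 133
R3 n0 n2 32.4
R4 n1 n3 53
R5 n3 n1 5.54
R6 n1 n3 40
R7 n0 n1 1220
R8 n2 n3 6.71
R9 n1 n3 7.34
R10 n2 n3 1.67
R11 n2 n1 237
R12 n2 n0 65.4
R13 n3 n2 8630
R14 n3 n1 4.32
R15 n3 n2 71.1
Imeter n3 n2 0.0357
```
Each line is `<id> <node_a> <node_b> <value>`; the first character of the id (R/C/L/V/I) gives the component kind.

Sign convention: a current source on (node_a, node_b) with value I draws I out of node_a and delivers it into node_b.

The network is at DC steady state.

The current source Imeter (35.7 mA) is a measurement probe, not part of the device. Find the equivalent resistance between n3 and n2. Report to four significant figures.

R_eq = 1.265 Ω

Element admittances at DC:
  Y(R1) = 0.01597 S between n3,n2
  Y(R2) = 0.007519 S between n2,n1
  Y(R3) = 0.03086 S between n0,n2
  Y(R4) = 0.01887 S between n1,n3
  Y(R5) = 0.1805 S between n3,n1
  Y(R6) = 0.02500 S between n1,n3
  Y(R7) = 0.0008197 S between n0,n1
  Y(R8) = 0.1490 S between n2,n3
  Y(R9) = 0.1362 S between n1,n3
  Y(R10) = 0.5988 S between n2,n3
  Y(R11) = 0.004219 S between n2,n1
  Y(R12) = 0.01529 S between n2,n0
  Y(R13) = 0.0001159 S between n3,n2
  Y(R14) = 0.2315 S between n3,n1
  Y(R15) = 0.01406 S between n3,n2
  Imeter: injects 0.0357 A into n2 (from n3)
Assemble and solve the 3×3 MNA system:
  V(n1)=-0.04347  V(n2)=0.0007719  V(n3)=-0.04440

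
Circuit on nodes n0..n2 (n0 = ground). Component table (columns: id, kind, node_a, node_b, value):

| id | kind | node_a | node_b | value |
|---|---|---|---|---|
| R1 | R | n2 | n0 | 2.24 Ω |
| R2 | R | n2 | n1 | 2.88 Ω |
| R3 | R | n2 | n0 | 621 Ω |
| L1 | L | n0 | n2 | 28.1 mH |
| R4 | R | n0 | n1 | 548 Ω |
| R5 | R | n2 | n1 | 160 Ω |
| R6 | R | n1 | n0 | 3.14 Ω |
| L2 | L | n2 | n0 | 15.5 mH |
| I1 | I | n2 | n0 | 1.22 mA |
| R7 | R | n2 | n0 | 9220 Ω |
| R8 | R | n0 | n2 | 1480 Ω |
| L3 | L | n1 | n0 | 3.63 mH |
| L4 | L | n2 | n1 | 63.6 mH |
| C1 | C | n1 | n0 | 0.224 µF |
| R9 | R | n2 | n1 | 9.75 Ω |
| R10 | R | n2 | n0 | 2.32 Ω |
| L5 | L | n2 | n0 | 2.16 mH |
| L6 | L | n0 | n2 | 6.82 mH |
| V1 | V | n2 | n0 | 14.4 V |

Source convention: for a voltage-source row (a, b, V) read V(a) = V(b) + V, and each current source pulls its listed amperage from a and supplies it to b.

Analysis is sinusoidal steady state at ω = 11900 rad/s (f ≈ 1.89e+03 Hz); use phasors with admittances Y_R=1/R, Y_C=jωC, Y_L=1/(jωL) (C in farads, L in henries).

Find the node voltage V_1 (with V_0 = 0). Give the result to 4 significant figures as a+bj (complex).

MNA unknowns: 2 node voltages V₁..V_2 plus 1 source current (V1)
R1: Y=0.4464+0.000j on G[2,0]
R2: Y=0.3472+0.000j on G[2,1]
R3: Y=0.001610+0.000j on G[2,0]
L1: Y=0.000-0.002991j on G[0,2]
R4: Y=0.001825+0.000j on G[0,1]
R5: Y=0.006250+0.000j on G[2,1]
R6: Y=0.3185+0.000j on G[1,0]
L2: Y=0.000-0.005422j on G[2,0]
I1: z[2]−=0.00122, z[0]+=0.00122
R7: Y=0.0001085+0.000j on G[2,0]
R8: Y=0.0006757+0.000j on G[0,2]
L3: Y=0.000-0.02315j on G[1,0]
L4: Y=0.000-0.001321j on G[2,1]
C1: Y=0.000+0.002666j on G[1,0]
R9: Y=0.1026+0.000j on G[2,1]
R10: Y=0.4310+0.000j on G[2,0]
L5: Y=0.000-0.03890j on G[2,0]
L6: Y=0.000-0.01232j on G[0,2]
V1: row V2−V0=14.4, i_V1 at 2,0
solve → V1=8.453+0.2129j, V2=14.40+0.000j
aux → i_V1=-15.38+0.9637j

8.453+0.2129j V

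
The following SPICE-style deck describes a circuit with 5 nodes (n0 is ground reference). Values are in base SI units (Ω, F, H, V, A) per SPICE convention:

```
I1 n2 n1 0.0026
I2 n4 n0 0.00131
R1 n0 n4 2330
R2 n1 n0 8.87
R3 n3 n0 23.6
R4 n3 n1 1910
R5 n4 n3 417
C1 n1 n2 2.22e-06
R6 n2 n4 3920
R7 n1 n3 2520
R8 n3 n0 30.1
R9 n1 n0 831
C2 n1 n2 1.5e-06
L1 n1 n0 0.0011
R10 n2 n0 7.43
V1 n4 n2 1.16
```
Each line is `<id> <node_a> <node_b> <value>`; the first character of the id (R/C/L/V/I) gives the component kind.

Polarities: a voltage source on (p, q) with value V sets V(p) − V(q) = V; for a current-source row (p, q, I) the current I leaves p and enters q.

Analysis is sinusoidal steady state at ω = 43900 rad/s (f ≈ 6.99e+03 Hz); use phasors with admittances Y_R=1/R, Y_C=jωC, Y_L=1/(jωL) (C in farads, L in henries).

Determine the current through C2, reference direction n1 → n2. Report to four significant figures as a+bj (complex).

0.001719+0.0006065j A

MNA unknowns: 4 node voltages V₁..V_4 plus 1 source current (V1)
I1: z[2]−=0.0026, z[1]+=0.0026
I2: z[4]−=0.00131, z[0]+=0.00131
R1: Y=0.0004292+0.000j on G[0,4]
R2: Y=0.1127+0.000j on G[1,0]
R3: Y=0.04237+0.000j on G[3,0]
R4: Y=0.0005236+0.000j on G[3,1]
R5: Y=0.002398+0.000j on G[4,3]
C1: Y=0.000+0.09746j on G[1,2]
R6: Y=0.0002551+0.000j on G[2,4]
R7: Y=0.0003968+0.000j on G[1,3]
R8: Y=0.03322+0.000j on G[3,0]
R9: Y=0.001203+0.000j on G[1,0]
C2: Y=0.000+0.06585j on G[1,2]
L1: Y=0.000-0.02071j on G[1,0]
R10: Y=0.1346+0.000j on G[2,0]
V1: row V4−V2=1.16, i_V1 at 4,2
solve → V1=-0.01148-0.01516j, V2=-0.02069+0.01095j, V3=0.03449+0.0001559j, V4=1.139+0.01095j
aux → i_V1=-0.004744-3.058e-05j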